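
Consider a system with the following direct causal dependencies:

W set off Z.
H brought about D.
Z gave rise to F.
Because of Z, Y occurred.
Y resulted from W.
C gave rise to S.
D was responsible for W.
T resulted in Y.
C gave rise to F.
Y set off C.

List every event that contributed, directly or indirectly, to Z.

Immediate cause of Z: W.
Further upstream: H, D.

D, H, W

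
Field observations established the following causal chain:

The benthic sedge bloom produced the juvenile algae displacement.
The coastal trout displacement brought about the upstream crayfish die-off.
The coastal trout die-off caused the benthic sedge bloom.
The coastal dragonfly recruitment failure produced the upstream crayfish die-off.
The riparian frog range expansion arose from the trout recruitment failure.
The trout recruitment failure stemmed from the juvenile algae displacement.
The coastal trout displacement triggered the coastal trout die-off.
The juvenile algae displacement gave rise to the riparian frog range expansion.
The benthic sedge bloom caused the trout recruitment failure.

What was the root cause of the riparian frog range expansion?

Tracing upstream from the riparian frog range expansion: the riparian frog range expansion ← the juvenile algae displacement ← the benthic sedge bloom ← the coastal trout die-off ← the coastal trout displacement.
The coastal trout displacement has no stated cause, so it is the root.

the coastal trout displacement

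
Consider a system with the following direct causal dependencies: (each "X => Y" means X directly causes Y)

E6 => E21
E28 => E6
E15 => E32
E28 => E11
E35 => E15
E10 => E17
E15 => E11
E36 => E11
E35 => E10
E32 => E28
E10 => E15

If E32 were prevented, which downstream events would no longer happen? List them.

Downstream of E32: E28, E6, E11, E21.
Of those, still caused via another path: E11.
The remainder have no surviving cause.

E21, E28, E6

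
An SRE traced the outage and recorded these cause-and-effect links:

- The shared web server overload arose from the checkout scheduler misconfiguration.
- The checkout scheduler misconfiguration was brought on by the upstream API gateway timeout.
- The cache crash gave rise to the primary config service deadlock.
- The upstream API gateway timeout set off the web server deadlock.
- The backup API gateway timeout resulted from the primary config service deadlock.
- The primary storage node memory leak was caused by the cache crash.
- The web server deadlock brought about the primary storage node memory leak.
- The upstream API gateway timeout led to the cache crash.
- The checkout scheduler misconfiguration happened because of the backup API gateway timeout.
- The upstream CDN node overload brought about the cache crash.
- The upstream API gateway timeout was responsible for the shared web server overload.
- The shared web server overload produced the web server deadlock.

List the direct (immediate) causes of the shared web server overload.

the checkout scheduler misconfiguration, the upstream API gateway timeout

Upstream contributors include the cache crash, the primary config service deadlock, the backup API gateway timeout, the upstream CDN node overload, but only the checkout scheduler misconfiguration, the upstream API gateway timeout feed directly into the shared web server overload.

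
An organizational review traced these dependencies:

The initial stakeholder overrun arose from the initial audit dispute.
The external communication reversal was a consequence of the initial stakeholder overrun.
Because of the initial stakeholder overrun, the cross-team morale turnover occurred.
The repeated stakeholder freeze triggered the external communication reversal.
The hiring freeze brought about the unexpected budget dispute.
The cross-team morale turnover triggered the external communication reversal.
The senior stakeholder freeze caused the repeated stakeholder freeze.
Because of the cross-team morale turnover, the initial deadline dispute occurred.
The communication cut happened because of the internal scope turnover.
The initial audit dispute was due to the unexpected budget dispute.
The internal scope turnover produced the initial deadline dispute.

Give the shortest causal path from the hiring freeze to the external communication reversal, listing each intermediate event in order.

the hiring freeze → the unexpected budget dispute → the initial audit dispute → the initial stakeholder overrun → the external communication reversal

the hiring freeze → the unexpected budget dispute
the unexpected budget dispute → the initial audit dispute
the initial audit dispute → the initial stakeholder overrun
the initial stakeholder overrun → the external communication reversal
Length: 4 steps.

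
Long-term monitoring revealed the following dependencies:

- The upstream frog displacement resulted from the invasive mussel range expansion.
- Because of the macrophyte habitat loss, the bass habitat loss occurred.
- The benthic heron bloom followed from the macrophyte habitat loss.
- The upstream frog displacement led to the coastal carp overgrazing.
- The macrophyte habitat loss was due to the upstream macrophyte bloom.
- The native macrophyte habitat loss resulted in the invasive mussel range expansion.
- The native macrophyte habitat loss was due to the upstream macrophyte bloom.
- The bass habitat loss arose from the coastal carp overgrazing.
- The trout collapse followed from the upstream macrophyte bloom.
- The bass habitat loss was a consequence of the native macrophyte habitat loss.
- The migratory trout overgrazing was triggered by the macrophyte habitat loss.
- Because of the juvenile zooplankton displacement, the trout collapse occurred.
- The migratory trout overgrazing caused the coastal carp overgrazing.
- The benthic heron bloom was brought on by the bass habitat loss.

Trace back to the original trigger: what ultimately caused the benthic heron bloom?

Tracing upstream from the benthic heron bloom: the benthic heron bloom ← the macrophyte habitat loss ← the upstream macrophyte bloom.
The upstream macrophyte bloom has no stated cause, so it is the root.

the upstream macrophyte bloom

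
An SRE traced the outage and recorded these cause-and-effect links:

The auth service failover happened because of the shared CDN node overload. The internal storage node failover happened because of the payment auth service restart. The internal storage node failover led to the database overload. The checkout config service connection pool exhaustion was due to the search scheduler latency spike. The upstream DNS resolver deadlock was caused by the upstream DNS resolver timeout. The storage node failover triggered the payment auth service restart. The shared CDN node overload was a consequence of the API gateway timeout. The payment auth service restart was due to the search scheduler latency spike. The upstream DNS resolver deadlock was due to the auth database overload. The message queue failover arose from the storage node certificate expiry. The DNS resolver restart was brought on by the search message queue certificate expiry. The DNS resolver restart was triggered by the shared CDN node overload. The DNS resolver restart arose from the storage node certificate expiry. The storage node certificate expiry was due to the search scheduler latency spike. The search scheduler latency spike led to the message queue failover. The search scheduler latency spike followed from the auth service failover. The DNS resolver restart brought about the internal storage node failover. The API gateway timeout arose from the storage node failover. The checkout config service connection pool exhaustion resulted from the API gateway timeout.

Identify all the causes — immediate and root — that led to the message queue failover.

the API gateway timeout, the auth service failover, the search scheduler latency spike, the shared CDN node overload, the storage node certificate expiry, the storage node failover

Immediate causes of the message queue failover: the search scheduler latency spike, the storage node certificate expiry.
Further upstream: the storage node failover, the API gateway timeout, the shared CDN node overload, the auth service failover.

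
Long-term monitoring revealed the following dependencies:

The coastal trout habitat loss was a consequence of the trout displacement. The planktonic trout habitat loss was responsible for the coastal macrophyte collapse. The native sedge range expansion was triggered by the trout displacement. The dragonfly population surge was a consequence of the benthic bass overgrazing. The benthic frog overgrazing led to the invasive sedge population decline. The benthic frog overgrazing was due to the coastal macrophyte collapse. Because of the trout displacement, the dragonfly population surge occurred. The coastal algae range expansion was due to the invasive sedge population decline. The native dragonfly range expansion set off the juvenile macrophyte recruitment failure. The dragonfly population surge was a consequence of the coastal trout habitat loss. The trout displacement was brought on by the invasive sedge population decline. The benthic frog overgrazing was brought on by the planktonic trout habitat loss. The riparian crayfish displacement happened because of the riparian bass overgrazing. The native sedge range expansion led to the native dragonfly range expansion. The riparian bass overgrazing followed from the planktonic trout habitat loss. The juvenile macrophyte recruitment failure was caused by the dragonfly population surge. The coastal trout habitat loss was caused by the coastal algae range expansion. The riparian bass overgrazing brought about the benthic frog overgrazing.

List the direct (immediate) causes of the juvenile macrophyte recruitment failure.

the dragonfly population surge, the native dragonfly range expansion

Upstream contributors include the planktonic trout habitat loss, the coastal macrophyte collapse, the riparian bass overgrazing, the benthic frog overgrazing, the invasive sedge population decline, the trout displacement, the coastal algae range expansion, the native sedge range expansion, the benthic bass overgrazing, the coastal trout habitat loss, but only the dragonfly population surge, the native dragonfly range expansion feed directly into the juvenile macrophyte recruitment failure.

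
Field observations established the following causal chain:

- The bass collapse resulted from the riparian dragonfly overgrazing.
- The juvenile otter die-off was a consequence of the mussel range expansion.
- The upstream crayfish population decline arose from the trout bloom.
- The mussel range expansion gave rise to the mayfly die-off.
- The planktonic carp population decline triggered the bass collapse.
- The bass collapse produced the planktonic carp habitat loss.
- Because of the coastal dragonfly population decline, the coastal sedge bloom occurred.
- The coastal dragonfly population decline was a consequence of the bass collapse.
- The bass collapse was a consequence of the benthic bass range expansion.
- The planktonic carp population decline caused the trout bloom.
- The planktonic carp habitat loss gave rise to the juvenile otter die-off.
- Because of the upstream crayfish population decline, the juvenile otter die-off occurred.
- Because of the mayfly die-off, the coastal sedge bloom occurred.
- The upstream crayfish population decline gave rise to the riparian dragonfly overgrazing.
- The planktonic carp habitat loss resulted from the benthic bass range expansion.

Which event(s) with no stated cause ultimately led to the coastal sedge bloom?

the benthic bass range expansion, the mussel range expansion, the planktonic carp population decline

Tracing upstream from the coastal sedge bloom: the coastal sedge bloom ← the coastal dragonfly population decline ← the bass collapse ← the planktonic carp population decline.
A separate upstream branch: the coastal sedge bloom ← the coastal dragonfly population decline ← the bass collapse ← the benthic bass range expansion.
A separate upstream branch: the coastal sedge bloom ← the mayfly die-off ← the mussel range expansion.
Each of those chain origins has no stated cause.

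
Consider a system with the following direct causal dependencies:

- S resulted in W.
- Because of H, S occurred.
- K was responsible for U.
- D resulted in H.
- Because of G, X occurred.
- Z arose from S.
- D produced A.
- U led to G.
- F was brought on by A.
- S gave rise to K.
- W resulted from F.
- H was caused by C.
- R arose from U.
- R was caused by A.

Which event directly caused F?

Upstream contributors include D, but only A feeds directly into F.

A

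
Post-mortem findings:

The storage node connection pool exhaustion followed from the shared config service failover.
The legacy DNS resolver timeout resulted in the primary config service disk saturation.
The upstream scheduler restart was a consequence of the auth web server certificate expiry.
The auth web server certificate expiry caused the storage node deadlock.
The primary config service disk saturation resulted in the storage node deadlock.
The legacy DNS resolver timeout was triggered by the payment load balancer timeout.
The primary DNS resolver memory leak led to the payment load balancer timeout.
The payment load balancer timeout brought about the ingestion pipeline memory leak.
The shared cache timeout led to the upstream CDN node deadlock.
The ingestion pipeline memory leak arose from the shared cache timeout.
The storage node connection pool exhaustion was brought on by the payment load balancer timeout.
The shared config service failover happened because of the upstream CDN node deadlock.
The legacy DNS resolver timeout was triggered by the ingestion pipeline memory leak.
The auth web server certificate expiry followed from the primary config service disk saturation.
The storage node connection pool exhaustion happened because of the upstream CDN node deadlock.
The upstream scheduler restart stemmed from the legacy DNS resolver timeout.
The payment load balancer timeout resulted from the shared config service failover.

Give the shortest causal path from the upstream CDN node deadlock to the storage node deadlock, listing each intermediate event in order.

the upstream CDN node deadlock → the shared config service failover
the shared config service failover → the payment load balancer timeout
the payment load balancer timeout → the legacy DNS resolver timeout
the legacy DNS resolver timeout → the primary config service disk saturation
the primary config service disk saturation → the storage node deadlock
Length: 5 steps.

the upstream CDN node deadlock → the shared config service failover → the payment load balancer timeout → the legacy DNS resolver timeout → the primary config service disk saturation → the storage node deadlock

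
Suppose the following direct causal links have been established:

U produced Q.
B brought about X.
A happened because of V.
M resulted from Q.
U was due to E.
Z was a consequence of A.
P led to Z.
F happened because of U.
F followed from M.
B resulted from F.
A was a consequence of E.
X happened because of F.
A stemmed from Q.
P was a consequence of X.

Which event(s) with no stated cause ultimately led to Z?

E, V

Tracing upstream from Z: Z ← A ← V.
A separate upstream branch: Z ← A ← E.
Each of those chain origins has no stated cause.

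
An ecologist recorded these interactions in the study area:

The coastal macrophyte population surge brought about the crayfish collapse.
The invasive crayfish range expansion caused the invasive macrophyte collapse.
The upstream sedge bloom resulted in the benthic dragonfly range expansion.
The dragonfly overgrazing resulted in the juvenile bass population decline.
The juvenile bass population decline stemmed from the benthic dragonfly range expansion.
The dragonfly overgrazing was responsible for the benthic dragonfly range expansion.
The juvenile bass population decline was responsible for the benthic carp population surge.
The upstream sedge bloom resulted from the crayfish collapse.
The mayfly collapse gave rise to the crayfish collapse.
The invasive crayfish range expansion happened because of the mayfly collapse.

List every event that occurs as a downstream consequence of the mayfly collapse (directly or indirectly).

Direct effects: the invasive crayfish range expansion, the crayfish collapse.
2 steps out: the upstream sedge bloom, the invasive macrophyte collapse.
3 steps out: the benthic dragonfly range expansion.
4 steps out: the juvenile bass population decline.
5 steps out: the benthic carp population surge.
Not reachable from it: the coastal macrophyte population surge, the dragonfly overgrazing.

the benthic carp population surge, the benthic dragonfly range expansion, the crayfish collapse, the invasive crayfish range expansion, the invasive macrophyte collapse, the juvenile bass population decline, the upstream sedge bloom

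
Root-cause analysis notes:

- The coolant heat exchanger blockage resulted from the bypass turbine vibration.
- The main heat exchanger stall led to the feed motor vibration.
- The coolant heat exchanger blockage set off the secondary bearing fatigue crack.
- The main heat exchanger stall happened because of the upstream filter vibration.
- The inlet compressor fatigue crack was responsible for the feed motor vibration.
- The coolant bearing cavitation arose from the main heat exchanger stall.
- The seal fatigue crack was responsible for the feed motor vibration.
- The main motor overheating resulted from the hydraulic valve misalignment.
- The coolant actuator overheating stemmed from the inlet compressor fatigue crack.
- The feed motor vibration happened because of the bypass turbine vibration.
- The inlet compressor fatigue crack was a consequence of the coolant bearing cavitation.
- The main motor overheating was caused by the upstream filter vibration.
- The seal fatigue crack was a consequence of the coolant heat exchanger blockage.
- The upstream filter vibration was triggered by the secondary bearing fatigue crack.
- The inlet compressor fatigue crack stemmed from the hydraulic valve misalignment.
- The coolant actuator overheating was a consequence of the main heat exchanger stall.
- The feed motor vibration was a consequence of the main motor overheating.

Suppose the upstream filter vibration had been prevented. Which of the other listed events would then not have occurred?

the coolant bearing cavitation, the main heat exchanger stall

Downstream of the upstream filter vibration: the main heat exchanger stall, the coolant bearing cavitation, the inlet compressor fatigue crack, the coolant actuator overheating, the main motor overheating, the feed motor vibration.
Of those, still caused via another path: the inlet compressor fatigue crack, the coolant actuator overheating, the main motor overheating, the feed motor vibration.
The remainder have no surviving cause.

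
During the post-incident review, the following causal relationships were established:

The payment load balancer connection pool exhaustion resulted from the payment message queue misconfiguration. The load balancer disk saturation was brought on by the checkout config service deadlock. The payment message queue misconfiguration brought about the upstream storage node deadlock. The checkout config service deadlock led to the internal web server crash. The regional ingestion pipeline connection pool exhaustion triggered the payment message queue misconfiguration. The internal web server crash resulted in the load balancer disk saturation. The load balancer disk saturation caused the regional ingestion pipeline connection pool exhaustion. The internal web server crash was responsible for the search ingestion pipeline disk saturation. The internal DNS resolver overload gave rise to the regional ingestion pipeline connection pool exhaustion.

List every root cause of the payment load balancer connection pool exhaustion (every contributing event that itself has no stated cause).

the checkout config service deadlock, the internal DNS resolver overload

Tracing upstream from the payment load balancer connection pool exhaustion: the payment load balancer connection pool exhaustion ← the payment message queue misconfiguration ← the regional ingestion pipeline connection pool exhaustion ← the load balancer disk saturation ← the checkout config service deadlock.
A separate upstream branch: the payment load balancer connection pool exhaustion ← the payment message queue misconfiguration ← the regional ingestion pipeline connection pool exhaustion ← the internal DNS resolver overload.
Each of those chain origins has no stated cause.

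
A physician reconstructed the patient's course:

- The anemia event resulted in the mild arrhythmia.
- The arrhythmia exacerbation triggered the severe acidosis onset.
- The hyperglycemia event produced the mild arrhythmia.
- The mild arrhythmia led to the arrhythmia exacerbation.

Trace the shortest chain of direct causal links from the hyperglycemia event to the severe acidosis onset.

the hyperglycemia event → the mild arrhythmia
the mild arrhythmia → the arrhythmia exacerbation
the arrhythmia exacerbation → the severe acidosis onset
Length: 3 steps.

the hyperglycemia event → the mild arrhythmia → the arrhythmia exacerbation → the severe acidosis onset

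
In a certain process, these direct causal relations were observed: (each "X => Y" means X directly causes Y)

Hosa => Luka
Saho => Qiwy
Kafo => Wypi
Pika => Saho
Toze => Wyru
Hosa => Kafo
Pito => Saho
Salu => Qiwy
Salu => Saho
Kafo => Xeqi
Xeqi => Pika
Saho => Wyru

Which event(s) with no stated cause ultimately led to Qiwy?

Tracing upstream from Qiwy: Qiwy ← Saho ← Pika ← Xeqi ← Kafo ← Hosa.
A separate upstream branch: Qiwy ← Salu.
A separate upstream branch: Qiwy ← Saho ← Pito.
Each of those chain origins has no stated cause.

Hosa, Pito, Salu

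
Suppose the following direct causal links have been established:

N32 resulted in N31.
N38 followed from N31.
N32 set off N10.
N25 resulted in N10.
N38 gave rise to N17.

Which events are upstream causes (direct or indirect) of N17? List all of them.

N31, N32, N38

Immediate cause of N17: N38.
Further upstream: N32, N31.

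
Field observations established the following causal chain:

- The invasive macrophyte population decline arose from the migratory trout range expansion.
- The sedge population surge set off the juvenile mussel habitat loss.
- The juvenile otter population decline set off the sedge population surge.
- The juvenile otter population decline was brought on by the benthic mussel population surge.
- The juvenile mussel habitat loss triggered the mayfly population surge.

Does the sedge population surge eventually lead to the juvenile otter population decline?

No

The sedge population surge leads to the juvenile mussel habitat loss, the mayfly population surge; the juvenile otter population decline is not among them.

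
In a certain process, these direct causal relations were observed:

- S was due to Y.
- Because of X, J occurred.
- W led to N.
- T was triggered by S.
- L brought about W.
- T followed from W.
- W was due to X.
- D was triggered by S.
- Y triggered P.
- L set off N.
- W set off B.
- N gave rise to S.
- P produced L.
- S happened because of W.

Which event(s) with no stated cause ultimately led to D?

X, Y

Tracing upstream from D: D ← S ← Y.
A separate upstream branch: D ← S ← W ← X.
Each of those chain origins has no stated cause.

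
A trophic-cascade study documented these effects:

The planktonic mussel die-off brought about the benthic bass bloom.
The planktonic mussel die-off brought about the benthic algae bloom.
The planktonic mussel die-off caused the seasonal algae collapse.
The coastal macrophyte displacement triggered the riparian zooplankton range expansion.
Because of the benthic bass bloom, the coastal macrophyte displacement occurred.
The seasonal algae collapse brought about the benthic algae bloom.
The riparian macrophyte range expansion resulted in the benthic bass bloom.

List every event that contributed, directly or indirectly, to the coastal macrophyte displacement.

the benthic bass bloom, the planktonic mussel die-off, the riparian macrophyte range expansion

Immediate cause of the coastal macrophyte displacement: the benthic bass bloom.
Further upstream: the planktonic mussel die-off, the riparian macrophyte range expansion.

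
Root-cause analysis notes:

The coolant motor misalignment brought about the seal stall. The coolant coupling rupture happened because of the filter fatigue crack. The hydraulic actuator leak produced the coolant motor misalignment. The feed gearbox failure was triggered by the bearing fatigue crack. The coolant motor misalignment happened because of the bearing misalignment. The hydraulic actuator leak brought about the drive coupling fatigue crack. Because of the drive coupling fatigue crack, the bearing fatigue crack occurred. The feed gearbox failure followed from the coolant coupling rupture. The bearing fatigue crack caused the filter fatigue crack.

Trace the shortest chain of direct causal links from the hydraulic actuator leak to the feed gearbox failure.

the hydraulic actuator leak → the drive coupling fatigue crack
the drive coupling fatigue crack → the bearing fatigue crack
the bearing fatigue crack → the feed gearbox failure
Length: 3 steps.

the hydraulic actuator leak → the drive coupling fatigue crack → the bearing fatigue crack → the feed gearbox failure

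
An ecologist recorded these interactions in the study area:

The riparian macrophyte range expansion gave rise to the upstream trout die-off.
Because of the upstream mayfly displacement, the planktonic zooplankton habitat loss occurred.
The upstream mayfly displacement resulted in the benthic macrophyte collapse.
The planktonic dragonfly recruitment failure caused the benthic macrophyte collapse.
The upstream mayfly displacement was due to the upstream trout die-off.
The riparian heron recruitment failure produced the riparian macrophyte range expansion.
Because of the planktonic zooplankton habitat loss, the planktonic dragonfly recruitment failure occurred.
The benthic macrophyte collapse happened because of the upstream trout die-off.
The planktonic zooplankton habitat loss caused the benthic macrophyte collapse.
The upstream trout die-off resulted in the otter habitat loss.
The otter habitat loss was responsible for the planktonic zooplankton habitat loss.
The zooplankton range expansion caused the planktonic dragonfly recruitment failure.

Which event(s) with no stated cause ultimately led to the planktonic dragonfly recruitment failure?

the riparian heron recruitment failure, the zooplankton range expansion

Tracing upstream from the planktonic dragonfly recruitment failure: the planktonic dragonfly recruitment failure ← the zooplankton range expansion.
A separate upstream branch: the planktonic dragonfly recruitment failure ← the planktonic zooplankton habitat loss ← the otter habitat loss ← the upstream trout die-off ← the riparian macrophyte range expansion ← the riparian heron recruitment failure.
Each of those chain origins has no stated cause.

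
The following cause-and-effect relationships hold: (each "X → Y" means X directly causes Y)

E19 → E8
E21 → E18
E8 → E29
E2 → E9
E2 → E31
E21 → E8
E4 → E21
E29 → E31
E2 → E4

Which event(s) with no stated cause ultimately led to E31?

E19, E2

Tracing upstream from E31: E31 ← E2.
A separate upstream branch: E31 ← E29 ← E8 ← E19.
Each of those chain origins has no stated cause.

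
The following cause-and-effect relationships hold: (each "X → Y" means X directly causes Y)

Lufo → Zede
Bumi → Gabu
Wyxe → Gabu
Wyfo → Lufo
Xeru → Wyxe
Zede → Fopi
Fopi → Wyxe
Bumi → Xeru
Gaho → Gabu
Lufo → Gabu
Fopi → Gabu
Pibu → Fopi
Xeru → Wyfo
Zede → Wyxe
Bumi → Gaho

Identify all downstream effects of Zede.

Direct effects: Fopi, Wyxe.
2 steps out: Gabu.
Not reachable from it: Bumi, Gaho, Pibu, Xeru, Wyfo, Lufo.

Fopi, Gabu, Wyxe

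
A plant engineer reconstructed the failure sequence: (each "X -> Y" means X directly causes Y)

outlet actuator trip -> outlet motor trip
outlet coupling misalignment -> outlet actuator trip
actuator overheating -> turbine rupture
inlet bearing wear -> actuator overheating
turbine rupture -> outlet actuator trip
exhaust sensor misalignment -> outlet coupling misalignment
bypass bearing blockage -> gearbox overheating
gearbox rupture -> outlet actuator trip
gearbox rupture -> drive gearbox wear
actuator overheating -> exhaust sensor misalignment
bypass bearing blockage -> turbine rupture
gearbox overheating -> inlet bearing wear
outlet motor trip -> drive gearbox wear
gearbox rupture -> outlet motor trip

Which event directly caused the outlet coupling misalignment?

the exhaust sensor misalignment

Upstream contributors include the bypass bearing blockage, the gearbox overheating, the inlet bearing wear, the actuator overheating, but only the exhaust sensor misalignment feeds directly into the outlet coupling misalignment.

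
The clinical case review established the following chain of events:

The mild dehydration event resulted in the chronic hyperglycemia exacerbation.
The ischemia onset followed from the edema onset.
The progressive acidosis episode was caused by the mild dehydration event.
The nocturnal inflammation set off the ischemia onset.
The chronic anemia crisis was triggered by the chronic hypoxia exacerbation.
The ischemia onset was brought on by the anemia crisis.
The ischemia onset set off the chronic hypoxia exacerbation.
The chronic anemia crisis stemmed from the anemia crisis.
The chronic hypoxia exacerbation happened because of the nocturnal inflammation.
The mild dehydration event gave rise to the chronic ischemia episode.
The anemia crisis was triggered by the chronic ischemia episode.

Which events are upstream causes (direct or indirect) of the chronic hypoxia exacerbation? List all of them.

the anemia crisis, the chronic ischemia episode, the edema onset, the ischemia onset, the mild dehydration event, the nocturnal inflammation

Immediate causes of the chronic hypoxia exacerbation: the nocturnal inflammation, the ischemia onset.
Further upstream: the mild dehydration event, the chronic ischemia episode, the anemia crisis, the edema onset.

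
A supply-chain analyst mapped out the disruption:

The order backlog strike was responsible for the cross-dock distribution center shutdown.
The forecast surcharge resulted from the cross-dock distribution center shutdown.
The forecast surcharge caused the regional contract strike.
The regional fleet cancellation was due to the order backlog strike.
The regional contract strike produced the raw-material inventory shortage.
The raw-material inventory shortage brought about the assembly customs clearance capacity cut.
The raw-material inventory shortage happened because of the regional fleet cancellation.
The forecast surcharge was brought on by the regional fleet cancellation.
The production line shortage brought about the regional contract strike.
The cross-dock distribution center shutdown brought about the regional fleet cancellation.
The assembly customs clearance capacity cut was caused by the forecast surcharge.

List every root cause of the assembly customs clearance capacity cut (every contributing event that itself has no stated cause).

the order backlog strike, the production line shortage

Tracing upstream from the assembly customs clearance capacity cut: the assembly customs clearance capacity cut ← the forecast surcharge ← the cross-dock distribution center shutdown ← the order backlog strike.
A separate upstream branch: the assembly customs clearance capacity cut ← the raw-material inventory shortage ← the regional contract strike ← the production line shortage.
Each of those chain origins has no stated cause.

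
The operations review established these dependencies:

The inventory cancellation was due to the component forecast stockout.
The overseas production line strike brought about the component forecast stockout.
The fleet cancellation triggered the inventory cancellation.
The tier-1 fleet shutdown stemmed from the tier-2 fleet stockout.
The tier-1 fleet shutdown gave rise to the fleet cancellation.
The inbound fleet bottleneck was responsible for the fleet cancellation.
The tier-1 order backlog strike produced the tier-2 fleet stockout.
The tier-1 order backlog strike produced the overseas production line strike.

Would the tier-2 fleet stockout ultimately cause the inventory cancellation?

There is a causal chain: the tier-2 fleet stockout → the tier-1 fleet shutdown → the fleet cancellation → the inventory cancellation.

Yes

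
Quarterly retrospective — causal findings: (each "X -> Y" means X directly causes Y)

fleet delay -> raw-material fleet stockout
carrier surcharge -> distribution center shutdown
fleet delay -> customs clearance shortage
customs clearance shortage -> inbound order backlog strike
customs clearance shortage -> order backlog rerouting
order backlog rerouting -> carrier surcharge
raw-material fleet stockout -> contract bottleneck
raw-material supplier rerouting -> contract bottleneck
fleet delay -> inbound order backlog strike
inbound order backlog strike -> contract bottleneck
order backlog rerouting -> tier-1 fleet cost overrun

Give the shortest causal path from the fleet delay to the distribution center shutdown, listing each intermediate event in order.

the fleet delay → the customs clearance shortage
the customs clearance shortage → the order backlog rerouting
the order backlog rerouting → the carrier surcharge
the carrier surcharge → the distribution center shutdown
Length: 4 steps.

the fleet delay → the customs clearance shortage → the order backlog rerouting → the carrier surcharge → the distribution center shutdown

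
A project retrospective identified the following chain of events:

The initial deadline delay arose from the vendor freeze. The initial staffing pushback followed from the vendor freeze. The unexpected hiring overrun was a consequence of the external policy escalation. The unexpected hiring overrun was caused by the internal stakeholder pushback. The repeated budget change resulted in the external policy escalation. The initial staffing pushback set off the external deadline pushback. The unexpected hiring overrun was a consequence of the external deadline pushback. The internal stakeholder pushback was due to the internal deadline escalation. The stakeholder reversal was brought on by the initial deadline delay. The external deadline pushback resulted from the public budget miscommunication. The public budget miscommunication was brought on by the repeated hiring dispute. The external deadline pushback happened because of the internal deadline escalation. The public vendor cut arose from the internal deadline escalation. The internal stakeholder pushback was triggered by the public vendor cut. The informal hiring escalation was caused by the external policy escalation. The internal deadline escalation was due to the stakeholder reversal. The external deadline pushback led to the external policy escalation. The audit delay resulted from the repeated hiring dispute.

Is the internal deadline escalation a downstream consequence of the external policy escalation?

No

The external policy escalation leads to the unexpected hiring overrun, the informal hiring escalation; the internal deadline escalation is not among them.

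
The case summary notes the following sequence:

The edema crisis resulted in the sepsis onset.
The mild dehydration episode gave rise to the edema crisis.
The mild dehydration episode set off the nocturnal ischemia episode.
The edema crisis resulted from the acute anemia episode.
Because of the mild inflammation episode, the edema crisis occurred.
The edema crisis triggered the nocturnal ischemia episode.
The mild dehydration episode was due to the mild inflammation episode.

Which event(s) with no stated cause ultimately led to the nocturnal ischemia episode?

Tracing upstream from the nocturnal ischemia episode: the nocturnal ischemia episode ← the mild dehydration episode ← the mild inflammation episode.
A separate upstream branch: the nocturnal ischemia episode ← the edema crisis ← the acute anemia episode.
Each of those chain origins has no stated cause.

the acute anemia episode, the mild inflammation episode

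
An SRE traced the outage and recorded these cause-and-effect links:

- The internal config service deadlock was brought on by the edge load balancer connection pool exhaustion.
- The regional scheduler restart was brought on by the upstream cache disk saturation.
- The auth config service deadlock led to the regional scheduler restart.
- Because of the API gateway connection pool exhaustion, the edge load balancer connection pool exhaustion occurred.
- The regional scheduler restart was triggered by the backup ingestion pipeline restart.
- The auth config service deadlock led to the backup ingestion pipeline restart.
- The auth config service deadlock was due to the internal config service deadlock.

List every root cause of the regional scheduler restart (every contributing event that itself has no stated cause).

Tracing upstream from the regional scheduler restart: the regional scheduler restart ← the auth config service deadlock ← the internal config service deadlock ← the edge load balancer connection pool exhaustion ← the API gateway connection pool exhaustion.
A separate upstream branch: the regional scheduler restart ← the upstream cache disk saturation.
Each of those chain origins has no stated cause.

the API gateway connection pool exhaustion, the upstream cache disk saturation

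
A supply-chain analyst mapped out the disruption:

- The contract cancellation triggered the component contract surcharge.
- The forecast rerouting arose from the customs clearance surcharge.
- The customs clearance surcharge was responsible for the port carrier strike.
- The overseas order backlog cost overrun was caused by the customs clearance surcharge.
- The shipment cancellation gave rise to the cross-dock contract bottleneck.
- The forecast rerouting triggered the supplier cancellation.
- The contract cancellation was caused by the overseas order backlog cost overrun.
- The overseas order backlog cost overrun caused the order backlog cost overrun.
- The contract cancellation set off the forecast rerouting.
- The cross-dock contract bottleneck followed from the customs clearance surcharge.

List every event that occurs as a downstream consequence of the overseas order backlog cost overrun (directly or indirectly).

the component contract surcharge, the contract cancellation, the forecast rerouting, the order backlog cost overrun, the supplier cancellation

Direct effects: the contract cancellation, the order backlog cost overrun.
2 steps out: the component contract surcharge, the forecast rerouting.
3 steps out: the supplier cancellation.
Not reachable from it: the customs clearance surcharge, the port carrier strike, the cross-dock contract bottleneck, the shipment cancellation.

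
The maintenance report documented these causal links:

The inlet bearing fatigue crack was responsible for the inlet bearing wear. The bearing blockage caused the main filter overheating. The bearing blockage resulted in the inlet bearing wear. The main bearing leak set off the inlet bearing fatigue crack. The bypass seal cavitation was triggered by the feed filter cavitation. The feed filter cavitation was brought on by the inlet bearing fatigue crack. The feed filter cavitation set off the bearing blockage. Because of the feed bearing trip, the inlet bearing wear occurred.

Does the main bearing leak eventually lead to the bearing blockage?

Yes

There is a causal chain: the main bearing leak → the inlet bearing fatigue crack → the feed filter cavitation → the bearing blockage.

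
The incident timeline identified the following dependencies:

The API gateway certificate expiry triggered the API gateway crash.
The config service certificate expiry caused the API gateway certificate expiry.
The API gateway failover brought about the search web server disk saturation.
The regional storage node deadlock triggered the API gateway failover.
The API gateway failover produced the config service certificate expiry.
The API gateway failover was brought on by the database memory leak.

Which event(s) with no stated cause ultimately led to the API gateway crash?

the database memory leak, the regional storage node deadlock

Tracing upstream from the API gateway crash: the API gateway crash ← the API gateway certificate expiry ← the config service certificate expiry ← the API gateway failover ← the regional storage node deadlock.
A separate upstream branch: the API gateway crash ← the API gateway certificate expiry ← the config service certificate expiry ← the API gateway failover ← the database memory leak.
Each of those chain origins has no stated cause.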